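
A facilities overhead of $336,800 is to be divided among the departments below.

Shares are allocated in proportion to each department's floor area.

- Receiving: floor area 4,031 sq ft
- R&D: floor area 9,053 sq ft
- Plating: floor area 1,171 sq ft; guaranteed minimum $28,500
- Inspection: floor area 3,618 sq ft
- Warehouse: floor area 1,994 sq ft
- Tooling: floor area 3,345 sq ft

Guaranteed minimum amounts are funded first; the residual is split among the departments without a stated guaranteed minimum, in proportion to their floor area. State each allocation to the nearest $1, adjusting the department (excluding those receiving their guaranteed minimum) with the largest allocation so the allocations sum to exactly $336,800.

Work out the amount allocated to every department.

Receiving: $56,384 | R&D: $126,630 | Plating: $28,500 | Inspection: $50,607 | Warehouse: $27,891 | Tooling: $46,788

Fund the minimums — Plating $28,500. Remaining pool $308,300.
Remaining pool split over remaining floor area 22,041: Receiving 56,383.89 → $56,384; R&D 126,629.46 → $126,629; Inspection 50,607.02 → $50,607; Warehouse 27,891.21 → $27,891; Tooling 46,788.42 → $46,788.
Rounding difference +$1 applied to R&D → $126,630.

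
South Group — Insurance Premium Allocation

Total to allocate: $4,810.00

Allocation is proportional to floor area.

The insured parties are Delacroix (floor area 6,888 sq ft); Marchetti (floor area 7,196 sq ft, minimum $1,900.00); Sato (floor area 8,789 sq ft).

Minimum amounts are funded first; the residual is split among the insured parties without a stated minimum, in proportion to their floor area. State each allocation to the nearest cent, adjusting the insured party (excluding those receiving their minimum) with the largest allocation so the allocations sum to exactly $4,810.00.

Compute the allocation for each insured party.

Delacroix: $1,278.57 · Marchetti: $1,900.00 · Sato: $1,631.43

Fund the minimums — Marchetti $1,900.00. Balance $2,910.00.
Balance split over remaining floor area 15,677: Delacroix 1,278.5661 → $1,278.57; Sato 1,631.4339 → $1,631.43.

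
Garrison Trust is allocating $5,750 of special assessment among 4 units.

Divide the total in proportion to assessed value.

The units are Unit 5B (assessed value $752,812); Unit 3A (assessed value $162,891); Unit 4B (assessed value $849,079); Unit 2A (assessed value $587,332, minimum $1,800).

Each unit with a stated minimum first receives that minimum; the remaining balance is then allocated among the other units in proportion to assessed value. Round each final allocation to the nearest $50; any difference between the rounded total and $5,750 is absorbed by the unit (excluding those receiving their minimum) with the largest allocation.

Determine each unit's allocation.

Unit 5B: $1,700 · Unit 3A: $350 · Unit 4B: $1,900 · Unit 2A: $1,800

Fund the minimums — Unit 2A $1,800. Residual $3,950.
Residual split over remaining assessed value 1,764,782: Unit 5B 1,684.97 → $1,700; Unit 3A 364.59 → $350; Unit 4B 1,900.44 → $1,900.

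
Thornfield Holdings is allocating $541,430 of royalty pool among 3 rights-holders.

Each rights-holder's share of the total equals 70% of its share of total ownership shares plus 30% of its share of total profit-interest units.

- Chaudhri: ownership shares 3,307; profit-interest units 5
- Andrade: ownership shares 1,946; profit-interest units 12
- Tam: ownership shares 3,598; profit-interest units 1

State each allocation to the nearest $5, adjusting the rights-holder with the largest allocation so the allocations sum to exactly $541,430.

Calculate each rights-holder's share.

Chaudhri: $186,725 | Andrade: $191,615 | Tam: $163,090

Totals — ownership shares 8,851, profit-interest units 18.
Combined weights (70% ownership shares + 30% profit-interest units): Chaudhri 0.3449; Andrade 0.3539; Tam 0.3012.
Raw shares: Chaudhri 186,725.35; Andrade 191,613.98; Tam 163,090.67.
At nearest $5: Chaudhri $186,725; Andrade $191,615; Tam $163,090. Sum = $541,430.
Sum already equals the total — no adjustment.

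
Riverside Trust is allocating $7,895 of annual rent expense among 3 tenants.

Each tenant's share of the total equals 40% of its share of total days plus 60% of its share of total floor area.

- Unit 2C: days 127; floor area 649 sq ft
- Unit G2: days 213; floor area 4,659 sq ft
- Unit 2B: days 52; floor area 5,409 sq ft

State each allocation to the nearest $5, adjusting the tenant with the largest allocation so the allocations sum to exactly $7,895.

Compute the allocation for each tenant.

Unit 2C: $1,310; Unit G2: $3,775; Unit 2B: $2,810

Days total 392; floor area total 10,717.
Combined weights (40% days + 60% floor area): Unit 2C 0.1659; Unit G2 0.4782; Unit 2B 0.3559.
Unrounded shares: Unit 2C 1,309.99; Unit G2 3,775.27; Unit 2B 2,809.74.
After rounding ($5): Unit 2C $1,310; Unit G2 $3,775; Unit 2B $2,810. Sum = $7,895.
No rounding difference to absorb.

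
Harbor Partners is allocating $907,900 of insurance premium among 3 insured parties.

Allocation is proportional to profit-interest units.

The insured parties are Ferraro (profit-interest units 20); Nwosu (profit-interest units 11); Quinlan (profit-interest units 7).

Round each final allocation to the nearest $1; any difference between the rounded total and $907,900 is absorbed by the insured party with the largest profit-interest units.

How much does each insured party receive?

Ferraro: $477,842 · Nwosu: $262,813 · Quinlan: $167,245

Combined profit-interest units = 20 + 11 + 7 = 38.
Proportional shares: Ferraro 477,842.11; Nwosu 262,813.16; Quinlan 167,244.74.
At nearest $1: Ferraro $477,842; Nwosu $262,813; Quinlan $167,245. Sum = $907,900.
Sum already equals the total — no adjustment.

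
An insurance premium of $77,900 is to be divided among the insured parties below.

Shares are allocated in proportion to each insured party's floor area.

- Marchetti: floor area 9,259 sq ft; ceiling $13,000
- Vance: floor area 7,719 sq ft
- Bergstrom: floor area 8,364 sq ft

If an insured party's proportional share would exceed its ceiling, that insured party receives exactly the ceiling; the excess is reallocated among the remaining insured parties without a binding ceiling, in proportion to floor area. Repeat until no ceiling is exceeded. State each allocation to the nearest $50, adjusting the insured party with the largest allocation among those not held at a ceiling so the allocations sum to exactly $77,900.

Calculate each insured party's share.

Marchetti: $13,000 · Vance: $31,150 · Bergstrom: $33,750

Total floor area = 25,342.
Proportional shares (ignoring caps): Marchetti 28,461.69; Vance 23,727.81; Bergstrom 25,710.50.
Capped: Marchetti ($13,000); balance $64,900 reallocated over remaining floor area 16,083.
Remaining shares: Vance 31,148.61 → $31,150; Bergstrom 33,751.39 → $33,750.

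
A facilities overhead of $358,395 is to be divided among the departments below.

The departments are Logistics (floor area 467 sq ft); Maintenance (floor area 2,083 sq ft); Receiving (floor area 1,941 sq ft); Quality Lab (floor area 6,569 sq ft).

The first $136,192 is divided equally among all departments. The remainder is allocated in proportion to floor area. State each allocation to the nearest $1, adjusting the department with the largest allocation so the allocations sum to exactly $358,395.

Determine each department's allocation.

$136,192 shared equally gives $34,048 per department.
Remainder $222,203 by floor area (total 11,060): Logistics 9,382.35 → $9,382; Maintenance 41,848.90 → $41,849; Receiving 38,996.02 → $38,996; Quality Lab 131,975.72 → $131,976.
Totals: Logistics $34,048 + $9,382 = $43,430; Maintenance $34,048 + $41,849 = $75,897; Receiving $34,048 + $38,996 = $73,044; Quality Lab $34,048 + $131,976 = $166,024.

Logistics: $43,430; Maintenance: $75,897; Receiving: $73,044; Quality Lab: $166,024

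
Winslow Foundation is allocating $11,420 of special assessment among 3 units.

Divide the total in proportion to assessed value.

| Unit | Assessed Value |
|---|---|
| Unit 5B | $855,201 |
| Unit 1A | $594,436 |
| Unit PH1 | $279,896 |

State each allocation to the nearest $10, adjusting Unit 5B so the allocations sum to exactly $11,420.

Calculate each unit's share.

Sum of assessed value: 1,729,533.
Proportional shares: Unit 5B 855,201/1,729,533 × $11,420 = 5,646.84; Unit 1A 594,436/1,729,533 × $11,420 = 3,925.02; Unit PH1 279,896/1,729,533 × $11,420 = 1,848.14.
At nearest $10: Unit 5B $5,650; Unit 1A $3,930; Unit PH1 $1,850. Sum = $11,430.
Difference $11,420 − $11,430 = −$10 applied to Unit 5B: Unit 5B becomes $5,640.

Unit 5B: $5,640; Unit 1A: $3,930; Unit PH1: $1,850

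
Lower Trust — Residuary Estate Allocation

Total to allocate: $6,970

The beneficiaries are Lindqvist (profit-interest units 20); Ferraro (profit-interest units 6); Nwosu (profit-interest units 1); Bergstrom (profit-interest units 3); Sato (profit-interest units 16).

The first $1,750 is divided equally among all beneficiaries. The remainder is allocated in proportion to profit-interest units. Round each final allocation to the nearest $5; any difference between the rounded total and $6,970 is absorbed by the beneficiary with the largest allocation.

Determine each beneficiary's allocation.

$1,750 shared equally gives $350 per beneficiary.
Remainder $5,220 by profit-interest units (total 46): Lindqvist 2,269.57 → $2,270; Ferraro 680.87 → $680; Nwosu 113.48 → $115; Bergstrom 340.43 → $340; Sato 1,815.65 → $1,815.
Totals: Lindqvist $350 + $2,270 = $2,620; Ferraro $350 + $680 = $1,030; Nwosu $350 + $115 = $465; Bergstrom $350 + $340 = $690; Sato $350 + $1,815 = $2,165.

Lindqvist: $2,620; Ferraro: $1,030; Nwosu: $465; Bergstrom: $690; Sato: $2,165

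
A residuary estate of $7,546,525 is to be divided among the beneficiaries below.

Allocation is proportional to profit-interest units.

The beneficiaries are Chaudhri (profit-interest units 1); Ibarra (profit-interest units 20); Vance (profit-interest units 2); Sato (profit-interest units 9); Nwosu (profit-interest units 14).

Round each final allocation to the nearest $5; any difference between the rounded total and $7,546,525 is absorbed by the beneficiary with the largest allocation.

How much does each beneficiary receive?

Chaudhri: $164,055; Ibarra: $3,281,095; Vance: $328,110; Sato: $1,476,495; Nwosu: $2,296,770

Profit-interest units total: 46.
Unrounded shares: Chaudhri 1/46 × $7,546,525 = 164,054.89; Ibarra 20/46 × $7,546,525 = 3,281,097.83; Vance 2/46 × $7,546,525 = 328,109.78; Sato 9/46 × $7,546,525 = 1,476,494.02; Nwosu 14/46 × $7,546,525 = 2,296,768.48.
Rounded to nearest $5: Chaudhri $164,055; Ibarra $3,281,100; Vance $328,110; Sato $1,476,495; Nwosu $2,296,770. Sum = $7,546,530.
Difference $7,546,525 − $7,546,530 = −$5 applied to largest allocation (Ibarra): Ibarra becomes $3,281,095.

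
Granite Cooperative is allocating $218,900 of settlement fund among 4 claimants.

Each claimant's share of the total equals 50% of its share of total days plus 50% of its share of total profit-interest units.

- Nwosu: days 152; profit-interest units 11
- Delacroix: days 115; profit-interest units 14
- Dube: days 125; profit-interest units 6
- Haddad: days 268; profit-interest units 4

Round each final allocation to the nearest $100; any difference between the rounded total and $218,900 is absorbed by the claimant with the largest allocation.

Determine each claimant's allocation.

Nwosu: $59,600 | Delacroix: $62,800 | Dube: $39,500 | Haddad: $57,000

Days total 660; profit-interest units total 35.
Composite weights (50% days + 50% profit-interest units): Nwosu 0.2723; Delacroix 0.2871; Dube 0.1804; Haddad 0.2602.
Proportional shares: Nwosu 59,605.24; Delacroix 62,850.83; Dube 39,492.02; Haddad 56,951.90.
At nearest $100: Nwosu $59,600; Delacroix $62,900; Dube $39,500; Haddad $57,000. Sum = $219,000.
Difference $218,900 − $219,000 = −$100 applied to largest allocation (Delacroix): Delacroix becomes $62,800.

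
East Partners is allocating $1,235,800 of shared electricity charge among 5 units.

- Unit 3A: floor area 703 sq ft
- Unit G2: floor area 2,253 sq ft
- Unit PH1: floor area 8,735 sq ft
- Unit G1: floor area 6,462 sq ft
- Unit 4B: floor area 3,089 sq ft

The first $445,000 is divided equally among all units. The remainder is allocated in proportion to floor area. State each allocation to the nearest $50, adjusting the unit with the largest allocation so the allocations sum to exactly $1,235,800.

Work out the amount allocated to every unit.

First tranche $445,000 split equally: $89,000 each.
Remainder $790,800 by floor area (total 21,242): Unit 3A 26,171.38 → $26,150; Unit G2 83,874.98 → $83,850; Unit PH1 325,187.74 → $325,200; Unit G1 240,568.20 → $240,550; Unit 4B 114,997.70 → $115,000.
Rounding difference +$50 on remainder applied to Unit PH1.
Totals: Unit 3A $89,000 + $26,150 = $115,150; Unit G2 $89,000 + $83,850 = $172,850; Unit PH1 $89,000 + $325,250 = $414,250; Unit G1 $89,000 + $240,550 = $329,550; Unit 4B $89,000 + $115,000 = $204,000.

Unit 3A: $115,150; Unit G2: $172,850; Unit PH1: $414,250; Unit G1: $329,550; Unit 4B: $204,000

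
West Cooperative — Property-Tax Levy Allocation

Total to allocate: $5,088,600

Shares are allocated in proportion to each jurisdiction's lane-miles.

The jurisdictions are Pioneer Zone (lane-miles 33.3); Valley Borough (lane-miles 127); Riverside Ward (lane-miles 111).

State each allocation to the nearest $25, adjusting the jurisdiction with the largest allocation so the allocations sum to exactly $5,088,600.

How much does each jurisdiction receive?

Pioneer Zone: $624,575; Valley Borough: $2,382,075; Riverside Ward: $2,081,950

Sum of lane-miles: 271.3.
Raw shares: Pioneer Zone 33.3/271.3 × $5,088,600 = 624,586.73; Valley Borough 127/271.3 × $5,088,600 = 2,382,057.50; Riverside Ward 111/271.3 × $5,088,600 = 2,081,955.77.
Rounded to nearest $25: Pioneer Zone $624,575; Valley Borough $2,382,050; Riverside Ward $2,081,950. Sum = $5,088,575.
Difference $5,088,600 − $5,088,575 = +$25 applied to largest allocation (Valley Borough): Valley Borough becomes $2,382,075.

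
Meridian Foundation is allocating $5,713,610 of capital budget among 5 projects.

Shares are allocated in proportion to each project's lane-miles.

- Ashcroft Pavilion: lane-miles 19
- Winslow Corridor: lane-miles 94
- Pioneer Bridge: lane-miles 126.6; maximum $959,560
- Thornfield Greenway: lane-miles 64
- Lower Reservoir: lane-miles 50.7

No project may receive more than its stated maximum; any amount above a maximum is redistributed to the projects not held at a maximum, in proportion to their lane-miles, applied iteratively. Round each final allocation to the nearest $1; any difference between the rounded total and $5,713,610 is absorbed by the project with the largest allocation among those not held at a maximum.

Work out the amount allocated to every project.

Ashcroft Pavilion: $396,693; Winslow Corridor: $1,962,586; Pioneer Bridge: $959,560; Thornfield Greenway: $1,336,228; Lower Reservoir: $1,058,543

Lane-miles total: 354.3.
Unconstrained shares: Ashcroft Pavilion 306,403.02; Winslow Corridor 1,515,888.63; Pioneer Bridge 2,041,611.70; Thornfield Greenway 1,032,094.38; Lower Reservoir 817,612.27.
Held at cap: Pioneer Bridge ($959,560); residual $4,754,050 reallocated over remaining lane-miles 227.7.
Redistributed shares: Ashcroft Pavilion 396,692.80 → $396,693; Winslow Corridor 1,962,585.42 → $1,962,585; Thornfield Greenway 1,336,228.37 → $1,336,228; Lower Reservoir 1,058,543.41 → $1,058,543.
Rounding difference +$1 applied to Winslow Corridor → $1,962,586.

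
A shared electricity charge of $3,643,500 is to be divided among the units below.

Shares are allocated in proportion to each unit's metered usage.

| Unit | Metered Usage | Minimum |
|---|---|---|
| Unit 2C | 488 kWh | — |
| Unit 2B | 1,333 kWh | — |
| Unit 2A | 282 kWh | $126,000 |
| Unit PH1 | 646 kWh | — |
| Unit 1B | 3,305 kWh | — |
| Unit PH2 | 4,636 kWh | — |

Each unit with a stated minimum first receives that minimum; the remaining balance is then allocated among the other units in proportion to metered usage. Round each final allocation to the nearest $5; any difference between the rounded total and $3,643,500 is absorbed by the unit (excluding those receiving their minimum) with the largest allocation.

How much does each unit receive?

Unit 2C: $164,925 | Unit 2B: $450,500 | Unit 2A: $126,000 | Unit PH1: $218,325 | Unit 1B: $1,116,960 | Unit PH2: $1,566,790

Fund the minimums — Unit 2A $126,000. Remaining pool $3,517,500.
Remaining pool split over remaining metered usage 10,408: Unit 2C 164,925.06 → $164,925; Unit 2B 450,502.26 → $450,500; Unit PH1 218,322.92 → $218,325; Unit 1B 1,116,961.71 → $1,116,960; Unit PH2 1,566,788.05 → $1,566,790.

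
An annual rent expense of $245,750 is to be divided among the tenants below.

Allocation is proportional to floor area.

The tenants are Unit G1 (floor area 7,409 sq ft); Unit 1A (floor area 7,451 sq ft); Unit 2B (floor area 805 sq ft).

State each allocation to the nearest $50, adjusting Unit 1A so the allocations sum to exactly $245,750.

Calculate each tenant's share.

Total floor area = 15,665.
Proportional shares: Unit G1 7,409/15,665 × $245,750 = 116,231.20; Unit 1A 7,451/15,665 × $245,750 = 116,890.09; Unit 2B 805/15,665 × $245,750 = 12,628.71.
Rounded to nearest $50: Unit G1 $116,250; Unit 1A $116,900; Unit 2B $12,650. Sum = $245,800.
Difference $245,750 − $245,800 = −$50 applied to Unit 1A: Unit 1A becomes $116,850.

Unit G1: $116,250 | Unit 1A: $116,850 | Unit 2B: $12,650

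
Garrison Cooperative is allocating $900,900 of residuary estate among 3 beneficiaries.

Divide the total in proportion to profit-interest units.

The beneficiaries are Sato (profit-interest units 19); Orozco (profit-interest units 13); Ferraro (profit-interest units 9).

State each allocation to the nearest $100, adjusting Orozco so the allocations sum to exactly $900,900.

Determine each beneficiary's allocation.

Sato: $417,500 · Orozco: $285,600 · Ferraro: $197,800

Profit-interest units total: 41.
Pro-rata amounts: Sato 19/41 × $900,900 = 417,490.24; Orozco 13/41 × $900,900 = 285,651.22; Ferraro 9/41 × $900,900 = 197,758.54.
After rounding ($100): Sato $417,500; Orozco $285,700; Ferraro $197,800. Sum = $901,000.
Difference $900,900 − $901,000 = −$100 applied to Orozco: Orozco becomes $285,600.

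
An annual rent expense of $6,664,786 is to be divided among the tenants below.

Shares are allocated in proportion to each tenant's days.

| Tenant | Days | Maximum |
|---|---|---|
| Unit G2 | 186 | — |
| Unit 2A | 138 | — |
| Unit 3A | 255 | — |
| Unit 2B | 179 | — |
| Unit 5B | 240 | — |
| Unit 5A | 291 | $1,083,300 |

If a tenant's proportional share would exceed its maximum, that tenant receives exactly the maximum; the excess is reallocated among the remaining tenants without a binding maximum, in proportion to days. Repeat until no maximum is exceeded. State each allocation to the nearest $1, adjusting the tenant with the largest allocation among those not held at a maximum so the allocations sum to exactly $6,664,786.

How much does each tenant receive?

Unit G2: $1,040,237; Unit 2A: $771,789; Unit 3A: $1,426,131; Unit 2B: $1,001,088; Unit 5B: $1,342,241; Unit 5A: $1,083,300

Sum of days: 1,289.
Proportional shares (ignoring caps): Unit G2 961,714.66; Unit 2A 713,530.23; Unit 3A 1,318,479.78; Unit 2B 925,521.10; Unit 5B 1,240,922.14; Unit 5A 1,504,618.10.
Capped: Unit 5A ($1,083,300); residual $5,581,486 reallocated over remaining days 998.
Redistributed shares: Unit G2 1,040,236.87 → $1,040,237; Unit 2A 771,788.65 → $771,789; Unit 3A 1,426,131.19 → $1,426,131; Unit 2B 1,001,088.17 → $1,001,088; Unit 5B 1,342,241.12 → $1,342,241.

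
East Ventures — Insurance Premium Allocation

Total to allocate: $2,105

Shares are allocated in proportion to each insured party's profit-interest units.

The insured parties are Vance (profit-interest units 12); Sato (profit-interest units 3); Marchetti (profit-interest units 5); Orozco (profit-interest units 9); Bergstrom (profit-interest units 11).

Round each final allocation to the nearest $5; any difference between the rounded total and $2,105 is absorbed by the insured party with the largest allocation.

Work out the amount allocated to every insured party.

Vance: $625; Sato: $160; Marchetti: $265; Orozco: $475; Bergstrom: $580

Profit-interest units total: 40.
Unrounded shares: Vance 12/40 × $2,105 = 631.50; Sato 3/40 × $2,105 = 157.88; Marchetti 5/40 × $2,105 = 263.12; Orozco 9/40 × $2,105 = 473.62; Bergstrom 11/40 × $2,105 = 578.88.
At nearest $5: Vance $630; Sato $160; Marchetti $265; Orozco $475; Bergstrom $580. Sum = $2,110.
Difference $2,105 − $2,110 = −$5 applied to largest allocation (Vance): Vance becomes $625.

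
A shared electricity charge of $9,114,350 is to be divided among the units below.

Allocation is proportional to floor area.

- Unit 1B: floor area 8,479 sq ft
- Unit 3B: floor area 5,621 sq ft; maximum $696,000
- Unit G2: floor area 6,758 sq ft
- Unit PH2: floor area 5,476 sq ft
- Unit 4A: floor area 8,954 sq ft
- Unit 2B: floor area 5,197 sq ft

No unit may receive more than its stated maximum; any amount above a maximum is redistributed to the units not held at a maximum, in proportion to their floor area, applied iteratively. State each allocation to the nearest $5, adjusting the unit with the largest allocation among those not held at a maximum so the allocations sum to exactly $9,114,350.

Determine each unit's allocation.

Combined floor area = 40,485.
Pro-rata shares before constraints: Unit 1B 1,908,869.30; Unit 3B 1,265,450.45; Unit G2 1,521,422.19; Unit PH2 1,232,806.73; Unit 4A 2,015,805.60; Unit 2B 1,169,995.73.
Held at cap: Unit 3B ($696,000); residual $8,418,350 reallocated over remaining floor area 34,864.
Remaining shares: Unit 1B 2,047,360.88 → $2,047,360; Unit G2 1,631,803.85 → $1,631,805; Unit PH2 1,322,248.87 → $1,322,250; Unit 4A 2,162,055.58 → $2,162,055; Unit 2B 1,254,880.82 → $1,254,880.

Unit 1B: $2,047,360; Unit 3B: $696,000; Unit G2: $1,631,805; Unit PH2: $1,322,250; Unit 4A: $2,162,055; Unit 2B: $1,254,880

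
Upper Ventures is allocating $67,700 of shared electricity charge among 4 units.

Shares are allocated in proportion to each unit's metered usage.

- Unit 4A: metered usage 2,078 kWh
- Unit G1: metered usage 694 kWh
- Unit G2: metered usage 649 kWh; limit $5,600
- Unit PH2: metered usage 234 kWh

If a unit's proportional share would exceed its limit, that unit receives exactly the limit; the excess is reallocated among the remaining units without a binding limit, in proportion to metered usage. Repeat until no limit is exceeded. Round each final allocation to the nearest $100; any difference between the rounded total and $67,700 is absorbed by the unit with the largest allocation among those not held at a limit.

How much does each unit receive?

Unit 4A: $43,000; Unit G1: $14,300; Unit G2: $5,600; Unit PH2: $4,800

Total metered usage = 3,655.
Unconstrained shares: Unit 4A 38,489.90; Unit G1 12,854.66; Unit G2 12,021.15; Unit PH2 4,334.28.
Capped: Unit G2 ($5,600); remaining pool $62,100 reallocated over remaining metered usage 3,006.
Shares after redistribution: Unit 4A 42,928.74 → $42,900; Unit G1 14,337.13 → $14,300; Unit PH2 4,834.13 → $4,800.
Rounding difference +$100 applied to Unit 4A → $43,000.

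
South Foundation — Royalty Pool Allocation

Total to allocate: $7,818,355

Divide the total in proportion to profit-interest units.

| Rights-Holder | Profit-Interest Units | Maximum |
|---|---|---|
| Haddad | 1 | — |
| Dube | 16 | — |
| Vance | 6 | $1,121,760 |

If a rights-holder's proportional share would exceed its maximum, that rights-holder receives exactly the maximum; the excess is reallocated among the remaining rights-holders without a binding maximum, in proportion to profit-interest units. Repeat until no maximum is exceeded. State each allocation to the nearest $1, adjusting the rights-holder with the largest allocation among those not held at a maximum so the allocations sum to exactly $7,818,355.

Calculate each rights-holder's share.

Sum of profit-interest units: 23.
Proportional shares (ignoring caps): Haddad 339,928.48; Dube 5,438,855.65; Vance 2,039,570.87.
Cap binds for Vance ($1,121,760); balance $6,696,595 reallocated over remaining profit-interest units 17.
Shares after redistribution: Haddad 393,917.35 → $393,917; Dube 6,302,677.65 → $6,302,678.

Haddad: $393,917 · Dube: $6,302,678 · Vance: $1,121,760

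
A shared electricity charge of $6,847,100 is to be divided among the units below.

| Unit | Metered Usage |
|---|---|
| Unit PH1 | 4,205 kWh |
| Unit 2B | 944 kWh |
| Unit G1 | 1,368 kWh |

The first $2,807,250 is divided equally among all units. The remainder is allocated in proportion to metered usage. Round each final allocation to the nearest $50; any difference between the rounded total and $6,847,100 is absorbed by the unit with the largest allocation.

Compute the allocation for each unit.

$2,807,250 shared equally gives $935,750 per unit.
Remainder $4,039,850 by metered usage (total 6,517): Unit PH1 2,606,654.79 → $2,606,650; Unit 2B 585,180.05 → $585,200; Unit G1 848,015.16 → $848,000.
Totals: Unit PH1 $935,750 + $2,606,650 = $3,542,400; Unit 2B $935,750 + $585,200 = $1,520,950; Unit G1 $935,750 + $848,000 = $1,783,750.

Unit PH1: $3,542,400 | Unit 2B: $1,520,950 | Unit G1: $1,783,750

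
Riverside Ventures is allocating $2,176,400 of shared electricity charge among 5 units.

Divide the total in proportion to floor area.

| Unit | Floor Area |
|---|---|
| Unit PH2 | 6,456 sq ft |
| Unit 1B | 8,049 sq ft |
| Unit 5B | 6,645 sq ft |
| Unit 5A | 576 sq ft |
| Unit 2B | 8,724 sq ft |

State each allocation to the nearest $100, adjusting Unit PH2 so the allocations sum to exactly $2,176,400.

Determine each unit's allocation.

Unit PH2: $461,500; Unit 1B: $575,300; Unit 5B: $474,900; Unit 5A: $41,200; Unit 2B: $623,500

Total floor area = 30,450.
Proportional shares: Unit PH2 6,456/30,450 × $2,176,400 = 461,439.68; Unit 1B 8,049/30,450 × $2,176,400 = 575,298.64; Unit 5B 6,645/30,450 × $2,176,400 = 474,948.37; Unit 5A 576/30,450 × $2,176,400 = 41,169.34; Unit 2B 8,724/30,450 × $2,176,400 = 623,543.96.
Rounded to nearest $100: Unit PH2 $461,400; Unit 1B $575,300; Unit 5B $474,900; Unit 5A $41,200; Unit 2B $623,500. Sum = $2,176,300.
Difference $2,176,400 − $2,176,300 = +$100 applied to Unit PH2: Unit PH2 becomes $461,500.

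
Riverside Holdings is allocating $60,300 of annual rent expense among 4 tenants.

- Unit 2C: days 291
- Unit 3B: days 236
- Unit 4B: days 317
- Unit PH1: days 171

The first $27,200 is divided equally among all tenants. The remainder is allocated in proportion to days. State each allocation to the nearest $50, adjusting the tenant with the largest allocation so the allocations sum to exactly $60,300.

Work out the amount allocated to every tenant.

Unit 2C: $16,300 · Unit 3B: $14,500 · Unit 4B: $17,100 · Unit PH1: $12,400

First tranche $27,200 split equally: $6,800 each.
Remainder $33,100 by days (total 1,015): Unit 2C 9,489.75 → $9,500; Unit 3B 7,696.16 → $7,700; Unit 4B 10,337.64 → $10,350; Unit PH1 5,576.45 → $5,600.
Rounding difference −$50 on remainder applied to Unit 4B.
Totals: Unit 2C $6,800 + $9,500 = $16,300; Unit 3B $6,800 + $7,700 = $14,500; Unit 4B $6,800 + $10,300 = $17,100; Unit PH1 $6,800 + $5,600 = $12,400.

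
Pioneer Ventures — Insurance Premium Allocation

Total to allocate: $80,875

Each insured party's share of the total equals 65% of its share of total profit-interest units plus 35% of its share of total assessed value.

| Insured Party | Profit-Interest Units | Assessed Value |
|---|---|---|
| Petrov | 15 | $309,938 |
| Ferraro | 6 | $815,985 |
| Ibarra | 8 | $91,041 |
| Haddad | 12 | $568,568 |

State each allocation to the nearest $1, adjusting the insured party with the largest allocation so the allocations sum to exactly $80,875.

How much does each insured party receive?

Petrov: $24,146; Ferraro: $20,629; Ibarra: $11,701; Haddad: $24,399

Totals — profit-interest units 41, assessed value 1,785,532.
Blended shares (65% profit-interest units + 35% assessed value): Petrov 0.2986; Ferraro 0.2551; Ibarra 0.1447; Haddad 0.3017.
Pro-rata amounts: Petrov 24,145.95; Ferraro 20,628.89; Ibarra 11,700.60; Haddad 24,399.55.
After rounding ($1): Petrov $24,146; Ferraro $20,629; Ibarra $11,701; Haddad $24,400. Sum = $80,876.
Difference $80,875 − $80,876 = −$1 applied to largest allocation (Haddad): Haddad becomes $24,399.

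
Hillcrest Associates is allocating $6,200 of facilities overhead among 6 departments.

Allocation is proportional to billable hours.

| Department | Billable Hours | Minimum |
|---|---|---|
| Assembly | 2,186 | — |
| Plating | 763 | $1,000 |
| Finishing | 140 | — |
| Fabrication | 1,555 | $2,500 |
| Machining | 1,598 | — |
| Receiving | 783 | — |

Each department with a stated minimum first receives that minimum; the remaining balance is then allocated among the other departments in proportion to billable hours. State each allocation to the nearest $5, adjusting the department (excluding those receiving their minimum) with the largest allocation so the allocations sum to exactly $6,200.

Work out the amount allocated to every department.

Guaranteed amounts: Plating $1,000; Fabrication $2,500. Residual $2,700.
Residual split over remaining billable hours 4,707: Assembly 1,253.92 → $1,255; Finishing 80.31 → $80; Machining 916.63 → $915; Receiving 449.14 → $450.

Assembly: $1,255 · Plating: $1,000 · Finishing: $80 · Fabrication: $2,500 · Machining: $915 · Receiving: $450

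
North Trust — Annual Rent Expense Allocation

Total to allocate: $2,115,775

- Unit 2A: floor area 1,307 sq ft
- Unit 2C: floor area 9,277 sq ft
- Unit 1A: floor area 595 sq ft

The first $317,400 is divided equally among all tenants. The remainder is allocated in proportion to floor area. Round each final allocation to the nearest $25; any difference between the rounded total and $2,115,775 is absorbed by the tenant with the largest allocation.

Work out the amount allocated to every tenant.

$317,400 shared equally gives $105,800 per tenant.
Remainder $1,798,375 by floor area (total 11,179): Unit 2A 210,258.17 → $210,250; Unit 2C 1,492,398.68 → $1,492,400; Unit 1A 95,718.14 → $95,725.
Totals: Unit 2A $105,800 + $210,250 = $316,050; Unit 2C $105,800 + $1,492,400 = $1,598,200; Unit 1A $105,800 + $95,725 = $201,525.

Unit 2A: $316,050 · Unit 2C: $1,598,200 · Unit 1A: $201,525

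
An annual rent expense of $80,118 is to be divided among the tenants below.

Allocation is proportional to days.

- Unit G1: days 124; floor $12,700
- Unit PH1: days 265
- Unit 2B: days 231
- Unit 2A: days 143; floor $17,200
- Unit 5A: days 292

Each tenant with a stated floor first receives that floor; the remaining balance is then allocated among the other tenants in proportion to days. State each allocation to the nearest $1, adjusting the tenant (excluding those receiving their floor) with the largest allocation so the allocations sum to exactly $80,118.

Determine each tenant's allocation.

Fund the minimums — Unit G1 $12,700; Unit 2A $17,200. Remaining pool $50,218.
Remaining pool split over remaining days 788: Unit PH1 16,888.03 → $16,888; Unit 2B 14,721.27 → $14,721; Unit 5A 18,608.70 → $18,609.

Unit G1: $12,700 | Unit PH1: $16,888 | Unit 2B: $14,721 | Unit 2A: $17,200 | Unit 5A: $18,609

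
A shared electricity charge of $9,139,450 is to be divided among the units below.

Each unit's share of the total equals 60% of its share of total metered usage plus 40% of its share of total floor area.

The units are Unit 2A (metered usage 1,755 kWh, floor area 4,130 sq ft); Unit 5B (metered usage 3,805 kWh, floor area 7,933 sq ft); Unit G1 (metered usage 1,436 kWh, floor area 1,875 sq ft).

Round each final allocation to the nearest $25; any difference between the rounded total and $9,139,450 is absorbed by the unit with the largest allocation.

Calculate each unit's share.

Unit 2A: $2,458,875 · Unit 5B: $5,063,200 · Unit G1: $1,617,375

Metered usage total 6,996; floor area total 13,938.
Combined weights (60% metered usage + 40% floor area): Unit 2A 0.2690; Unit 5B 0.5540; Unit G1 0.1770.
Proportional shares: Unit 2A 2,458,872.84; Unit 5B 5,063,206.92; Unit G1 1,617,370.25.
After rounding ($25): Unit 2A $2,458,875; Unit 5B $5,063,200; Unit G1 $1,617,375. Sum = $9,139,450.
No rounding difference to absorb.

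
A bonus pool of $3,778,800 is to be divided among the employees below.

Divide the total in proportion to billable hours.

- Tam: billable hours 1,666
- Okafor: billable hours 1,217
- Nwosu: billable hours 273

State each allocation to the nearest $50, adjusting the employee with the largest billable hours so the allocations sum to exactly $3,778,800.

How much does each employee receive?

Sum of billable hours: 3,156.
Raw shares: Tam 1,666/3,156 × $3,778,800 = 1,994,765.78; Okafor 1,217/3,156 × $3,778,800 = 1,457,160.84; Nwosu 273/3,156 × $3,778,800 = 326,873.38.
At nearest $50: Tam $1,994,750; Okafor $1,457,150; Nwosu $326,850. Sum = $3,778,750.
Difference $3,778,800 − $3,778,750 = +$50 applied to largest billable hours (Tam): Tam becomes $1,994,800.

Tam: $1,994,800 · Okafor: $1,457,150 · Nwosu: $326,850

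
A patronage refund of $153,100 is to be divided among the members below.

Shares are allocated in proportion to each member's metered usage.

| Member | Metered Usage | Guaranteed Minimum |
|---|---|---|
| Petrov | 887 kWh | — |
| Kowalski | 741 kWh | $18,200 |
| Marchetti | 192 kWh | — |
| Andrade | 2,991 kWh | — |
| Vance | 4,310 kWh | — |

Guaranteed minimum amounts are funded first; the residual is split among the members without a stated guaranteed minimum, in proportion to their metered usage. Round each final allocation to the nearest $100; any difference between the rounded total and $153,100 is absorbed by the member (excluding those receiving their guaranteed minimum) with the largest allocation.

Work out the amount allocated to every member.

Minimums first: Kowalski $18,200. Remaining pool $134,900.
Remaining pool split over remaining metered usage 8,380: Petrov 14,278.79 → $14,300; Marchetti 3,090.79 → $3,100; Andrade 48,148.68 → $48,100; Vance 69,381.74 → $69,400.

Petrov: $14,300 · Kowalski: $18,200 · Marchetti: $3,100 · Andrade: $48,100 · Vance: $69,400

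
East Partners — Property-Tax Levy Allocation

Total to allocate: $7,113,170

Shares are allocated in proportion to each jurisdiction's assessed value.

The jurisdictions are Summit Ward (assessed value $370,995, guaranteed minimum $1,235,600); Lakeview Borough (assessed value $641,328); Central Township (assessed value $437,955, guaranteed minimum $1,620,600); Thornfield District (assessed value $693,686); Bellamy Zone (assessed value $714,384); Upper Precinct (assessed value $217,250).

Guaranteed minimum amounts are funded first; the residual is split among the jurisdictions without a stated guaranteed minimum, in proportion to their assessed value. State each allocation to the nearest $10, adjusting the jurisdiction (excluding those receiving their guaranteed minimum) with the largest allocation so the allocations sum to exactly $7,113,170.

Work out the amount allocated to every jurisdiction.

Summit Ward: $1,235,600 · Lakeview Borough: $1,204,470 · Central Township: $1,620,600 · Thornfield District: $1,302,810 · Bellamy Zone: $1,341,670 · Upper Precinct: $408,020

Minimums first: Summit Ward $1,235,600; Central Township $1,620,600. Residual $4,256,970.
Residual split over remaining assessed value 2,266,648: Lakeview Borough 1,204,472.00 → $1,204,470; Thornfield District 1,302,805.06 → $1,302,810; Bellamy Zone 1,341,677.78 → $1,341,680; Upper Precinct 408,015.15 → $408,020.
Rounding difference −$10 applied to Bellamy Zone → $1,341,670.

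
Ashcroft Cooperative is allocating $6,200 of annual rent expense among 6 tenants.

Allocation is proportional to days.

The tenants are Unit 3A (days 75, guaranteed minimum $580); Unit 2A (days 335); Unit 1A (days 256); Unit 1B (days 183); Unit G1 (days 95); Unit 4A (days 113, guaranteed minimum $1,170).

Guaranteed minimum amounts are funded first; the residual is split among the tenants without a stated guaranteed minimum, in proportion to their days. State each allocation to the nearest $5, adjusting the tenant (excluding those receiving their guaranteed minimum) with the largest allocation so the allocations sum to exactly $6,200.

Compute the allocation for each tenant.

Unit 3A: $580 · Unit 2A: $1,720 · Unit 1A: $1,310 · Unit 1B: $935 · Unit G1: $485 · Unit 4A: $1,170

Minimums first: Unit 3A $580; Unit 4A $1,170. Residual $4,450.
Residual split over remaining days 869: Unit 2A 1,715.48 → $1,715; Unit 1A 1,310.93 → $1,310; Unit 1B 937.11 → $935; Unit G1 486.48 → $485.
Rounding difference +$5 applied to Unit 2A → $1,720.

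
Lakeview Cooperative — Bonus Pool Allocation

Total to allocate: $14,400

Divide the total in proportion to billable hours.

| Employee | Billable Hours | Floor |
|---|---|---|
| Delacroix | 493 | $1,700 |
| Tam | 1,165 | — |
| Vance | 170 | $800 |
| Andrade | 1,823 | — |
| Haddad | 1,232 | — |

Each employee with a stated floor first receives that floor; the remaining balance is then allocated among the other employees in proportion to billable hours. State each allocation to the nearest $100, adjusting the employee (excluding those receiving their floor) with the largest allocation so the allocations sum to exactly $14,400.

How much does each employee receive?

Delacroix: $1,700; Tam: $3,300; Vance: $800; Andrade: $5,100; Haddad: $3,500

Fund the minimums — Delacroix $1,700; Vance $800. Balance $11,900.
Balance split over remaining billable hours 4,220: Tam 3,285.19 → $3,300; Andrade 5,140.69 → $5,100; Haddad 3,474.12 → $3,500.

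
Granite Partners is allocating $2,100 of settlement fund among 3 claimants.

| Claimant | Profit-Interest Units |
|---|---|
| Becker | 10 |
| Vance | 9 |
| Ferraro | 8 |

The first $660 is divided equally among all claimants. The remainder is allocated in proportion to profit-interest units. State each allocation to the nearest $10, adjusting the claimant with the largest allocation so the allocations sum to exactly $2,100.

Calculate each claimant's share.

Becker: $750; Vance: $700; Ferraro: $650

$660 shared equally gives $220 per claimant.
Remainder $1,440 by profit-interest units (total 27): Becker 533.33 → $530; Vance 480.00 → $480; Ferraro 426.67 → $430.
Totals: Becker $220 + $530 = $750; Vance $220 + $480 = $700; Ferraro $220 + $430 = $650.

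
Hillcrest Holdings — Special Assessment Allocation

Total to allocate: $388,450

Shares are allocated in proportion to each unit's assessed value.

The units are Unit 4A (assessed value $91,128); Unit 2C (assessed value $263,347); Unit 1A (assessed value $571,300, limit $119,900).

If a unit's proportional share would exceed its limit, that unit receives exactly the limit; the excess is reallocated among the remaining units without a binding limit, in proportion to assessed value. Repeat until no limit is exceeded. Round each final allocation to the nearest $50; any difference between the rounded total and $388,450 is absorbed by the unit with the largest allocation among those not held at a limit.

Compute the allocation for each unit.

Sum of assessed value: 925,775.
Unconstrained shares: Unit 4A 38,236.80; Unit 2C 110,498.92; Unit 1A 239,714.28.
Capped: Unit 1A ($119,900); remaining pool $268,550 reallocated over remaining assessed value 354,475.
Redistributed shares: Unit 4A 69,038.51 → $69,050; Unit 2C 199,511.49 → $199,500.

Unit 4A: $69,050 · Unit 2C: $199,500 · Unit 1A: $119,900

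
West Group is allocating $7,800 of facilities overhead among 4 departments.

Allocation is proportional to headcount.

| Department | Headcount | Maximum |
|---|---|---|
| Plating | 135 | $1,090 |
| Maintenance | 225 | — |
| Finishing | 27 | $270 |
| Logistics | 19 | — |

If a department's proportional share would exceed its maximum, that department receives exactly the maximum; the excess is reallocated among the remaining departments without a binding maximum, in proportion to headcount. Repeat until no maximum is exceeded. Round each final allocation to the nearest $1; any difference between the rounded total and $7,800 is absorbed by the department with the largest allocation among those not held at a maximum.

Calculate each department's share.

Plating: $1,090; Maintenance: $5,939; Finishing: $270; Logistics: $501

Combined headcount = 406.
Unconstrained shares: Plating 2,593.60; Maintenance 4,322.66; Finishing 518.72; Logistics 365.02.
Capped: Plating ($1,090), Finishing ($270); remaining pool $6,440 reallocated over remaining headcount 244.
Redistributed shares: Maintenance 5,938.52 → $5,939; Logistics 501.48 → $501.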